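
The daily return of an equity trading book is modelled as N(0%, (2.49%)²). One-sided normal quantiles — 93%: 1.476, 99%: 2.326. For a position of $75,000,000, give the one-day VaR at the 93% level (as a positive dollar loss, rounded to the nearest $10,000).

$2,760,000

VaR = z·σ = 1.476 × 2.49% = 3.675%.
On $75,000,000: 0.03675 × $75,000,000 = $2,756,250.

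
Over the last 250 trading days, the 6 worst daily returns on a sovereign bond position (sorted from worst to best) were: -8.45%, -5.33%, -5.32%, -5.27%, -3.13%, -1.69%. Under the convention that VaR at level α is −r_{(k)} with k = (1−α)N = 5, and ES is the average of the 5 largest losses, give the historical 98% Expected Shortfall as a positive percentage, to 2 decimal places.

5.50%

The 5 worst returns sum to -27.50%.
ES = −(-27.50%) / 5 = 5.5% ≈ 5.50%.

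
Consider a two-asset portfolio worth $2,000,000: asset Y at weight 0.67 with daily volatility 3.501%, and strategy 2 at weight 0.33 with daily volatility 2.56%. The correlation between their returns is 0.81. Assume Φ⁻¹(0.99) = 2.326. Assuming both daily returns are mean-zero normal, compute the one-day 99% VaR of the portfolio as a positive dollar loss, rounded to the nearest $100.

σ_p² = 0.67²·3.501² + 0.33²·2.56² + 2·0.81·0.67·0.33·3.501·2.56 = 9.4261 (%²).
σ_p = √9.4261 = 3.070%.
VaR = 2.326 × 3.070% = 7.141%; on $2,000,000 that is $142,820.

$142,800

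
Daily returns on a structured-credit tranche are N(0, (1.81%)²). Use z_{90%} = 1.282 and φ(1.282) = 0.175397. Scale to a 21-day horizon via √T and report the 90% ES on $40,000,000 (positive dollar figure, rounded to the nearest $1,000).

σ_{21d} = 1.81% × √21 = 8.294%.
ES multiplier = φ(z)/(1−α) = 0.175397/0.1 = 1.754.
ES = 8.294% × 1.754 = 14.548%; on $40,000,000: $5,819,200.

$5,819,000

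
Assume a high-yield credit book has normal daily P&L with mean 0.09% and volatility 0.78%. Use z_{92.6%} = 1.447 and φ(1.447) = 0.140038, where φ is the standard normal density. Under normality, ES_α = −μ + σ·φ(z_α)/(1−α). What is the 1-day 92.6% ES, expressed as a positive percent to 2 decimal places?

1.39%

Tail multiplier: φ(z)/(1−α) = 0.140038 / 0.074 = 1.892.
ES = −(0.09%) + 0.78% × 1.892 = 1.386%.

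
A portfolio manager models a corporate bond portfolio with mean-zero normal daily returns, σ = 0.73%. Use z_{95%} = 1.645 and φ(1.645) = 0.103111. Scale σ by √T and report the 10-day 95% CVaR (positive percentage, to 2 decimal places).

4.76%

σ_{10d} = 0.73% × √10 = 2.308%.
ES multiplier = φ(z)/(1−α) = 0.103111/0.05 = 2.062.
ES = 2.308% × 2.062 = 4.759%.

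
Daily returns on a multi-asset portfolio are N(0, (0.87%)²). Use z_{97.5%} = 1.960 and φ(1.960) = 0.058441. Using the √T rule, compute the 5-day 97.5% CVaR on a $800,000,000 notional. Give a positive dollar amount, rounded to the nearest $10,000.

$36,380,000

σ_{5d} = 0.87% × √5 = 1.945%.
ES multiplier = φ(z)/(1−α) = 0.058441/0.025 = 2.338.
ES = 1.945% × 2.338 = 4.547%; on $800,000,000: $36,376,000.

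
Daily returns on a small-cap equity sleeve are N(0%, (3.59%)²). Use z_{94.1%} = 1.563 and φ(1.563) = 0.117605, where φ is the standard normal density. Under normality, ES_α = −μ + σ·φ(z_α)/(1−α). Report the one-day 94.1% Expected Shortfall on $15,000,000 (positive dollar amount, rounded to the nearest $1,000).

Tail multiplier: φ(z)/(1−α) = 0.117605 / 0.059 = 1.993.
ES = 3.59% × 1.993 = 7.155%.
On $15,000,000: 0.07155 × $15,000,000 = $1,073,250.

$1,073,000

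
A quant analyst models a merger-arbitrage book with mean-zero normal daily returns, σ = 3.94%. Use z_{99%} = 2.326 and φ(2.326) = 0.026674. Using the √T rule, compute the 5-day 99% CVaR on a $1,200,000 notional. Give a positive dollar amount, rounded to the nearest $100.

$282,000

σ_{5d} = 3.94% × √5 = 8.810%.
ES multiplier = φ(z)/(1−α) = 0.026674/0.01 = 2.667.
ES = 8.810% × 2.667 = 23.496%; on $1,200,000: $281,952.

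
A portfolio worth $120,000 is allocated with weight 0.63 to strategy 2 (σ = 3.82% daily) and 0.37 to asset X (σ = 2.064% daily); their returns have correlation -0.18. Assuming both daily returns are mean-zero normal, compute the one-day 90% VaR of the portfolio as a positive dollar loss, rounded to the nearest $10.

$3,680

σ_p² = 0.63²·3.82² + 0.37²·2.064² + 2·-0.18·0.63·0.37·3.82·2.064 = 5.7133 (%²).
σ_p = √5.7133 = 2.390%.
At 90%, z = 1.282.
VaR = 1.282 × 2.390% = 3.064%; on $120,000 that is $3,677.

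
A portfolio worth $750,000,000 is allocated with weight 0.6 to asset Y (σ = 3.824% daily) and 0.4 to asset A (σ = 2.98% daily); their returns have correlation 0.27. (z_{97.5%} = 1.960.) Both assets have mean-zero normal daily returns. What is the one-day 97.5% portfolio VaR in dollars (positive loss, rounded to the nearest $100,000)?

σ_p² = 0.6²·3.824² + 0.4²·2.98² + 2·0.27·0.6·0.4·3.824·2.98 = 8.1620 (%²).
σ_p = √8.1620 = 2.857%.
VaR = 1.960 × 2.857% = 5.600%; on $750,000,000 that is $42,000,000.

$42,000,000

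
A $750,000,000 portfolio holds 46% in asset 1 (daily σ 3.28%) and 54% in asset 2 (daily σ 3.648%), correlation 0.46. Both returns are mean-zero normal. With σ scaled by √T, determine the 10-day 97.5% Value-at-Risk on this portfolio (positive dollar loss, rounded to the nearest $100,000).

$138,600,000

σ_p = √(0.46²·3.28² + 0.54²·3.648² + 2·0.46·0.46·0.54·3.28·3.648) = 2.982%.
σ_{10d} = 2.982% × √10 = 9.430%.
z(97.5%) = 1.960.
VaR = 1.960 × 9.430% = 18.483%; on $750,000,000 that is $138,622,500.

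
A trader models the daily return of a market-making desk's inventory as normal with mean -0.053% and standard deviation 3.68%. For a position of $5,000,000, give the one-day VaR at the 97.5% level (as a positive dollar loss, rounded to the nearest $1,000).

$363,000

At 97.5% one-sided, z = 1.960.
VaR = −μ + z·σ = −(-0.053%) + 1.960 × 3.68% = 7.266%.
On $5,000,000: 0.07266 × $5,000,000 = $363,300.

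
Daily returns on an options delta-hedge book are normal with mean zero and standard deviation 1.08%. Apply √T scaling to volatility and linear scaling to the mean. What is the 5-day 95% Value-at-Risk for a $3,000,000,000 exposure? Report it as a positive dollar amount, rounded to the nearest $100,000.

$119,200,000

At 95%, z = 1.645.
σ_{5d} = 1.08% × √5 = 2.415%.
VaR = 1.645 × 2.415% = 3.973%.
On $3,000,000,000: 0.03973 × $3,000,000,000 = $119,190,000.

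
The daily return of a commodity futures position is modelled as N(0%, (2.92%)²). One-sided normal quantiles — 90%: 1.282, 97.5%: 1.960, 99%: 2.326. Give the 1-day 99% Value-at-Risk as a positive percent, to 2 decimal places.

6.79%

VaR = z·σ = 2.326 × 2.92% = 6.792%.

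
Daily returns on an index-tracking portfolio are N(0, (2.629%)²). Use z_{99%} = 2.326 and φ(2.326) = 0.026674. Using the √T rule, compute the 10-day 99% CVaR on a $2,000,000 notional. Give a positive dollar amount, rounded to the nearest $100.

σ_{10d} = 2.629% × √10 = 8.314%.
ES multiplier = φ(z)/(1−α) = 0.026674/0.01 = 2.667.
ES = 8.314% × 2.667 = 22.173%; on $2,000,000: $443,460.

$443,500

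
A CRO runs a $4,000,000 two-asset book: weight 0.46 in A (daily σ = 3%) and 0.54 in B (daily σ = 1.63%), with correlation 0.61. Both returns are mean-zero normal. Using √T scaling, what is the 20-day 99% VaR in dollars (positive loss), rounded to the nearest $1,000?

$849,000

σ_p = √(0.46²·3² + 0.54²·1.63² + 2·0.61·0.46·0.54·3·1.63) = 2.040%.
σ_{20d} = 2.040% × √20 = 9.123%.
z(99%) = 2.326.
VaR = 2.326 × 9.123% = 21.220%; on $4,000,000 that is $848,800.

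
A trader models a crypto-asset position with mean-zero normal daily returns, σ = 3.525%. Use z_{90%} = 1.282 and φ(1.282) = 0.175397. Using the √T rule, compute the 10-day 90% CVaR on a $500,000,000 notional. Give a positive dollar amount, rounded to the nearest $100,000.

σ_{10d} = 3.525% × √10 = 11.147%.
ES multiplier = φ(z)/(1−α) = 0.175397/0.1 = 1.754.
ES = 11.147% × 1.754 = 19.552%; on $500,000,000: $97,760,000.

$97,800,000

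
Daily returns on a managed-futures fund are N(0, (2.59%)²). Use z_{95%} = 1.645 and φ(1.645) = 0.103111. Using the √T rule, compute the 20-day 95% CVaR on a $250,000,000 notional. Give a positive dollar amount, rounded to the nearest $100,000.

σ_{20d} = 2.59% × √20 = 11.583%.
ES multiplier = φ(z)/(1−α) = 0.103111/0.05 = 2.062.
ES = 11.583% × 2.062 = 23.884%; on $250,000,000: $59,710,000.

$59,700,000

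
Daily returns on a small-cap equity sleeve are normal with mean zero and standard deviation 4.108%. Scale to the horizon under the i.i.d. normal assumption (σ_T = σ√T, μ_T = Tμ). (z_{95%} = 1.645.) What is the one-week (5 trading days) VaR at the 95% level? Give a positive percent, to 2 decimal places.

σ_{5d} = 4.108% × √5 = 9.186%.
VaR = 1.645 × 9.186% = 15.111%.

15.11%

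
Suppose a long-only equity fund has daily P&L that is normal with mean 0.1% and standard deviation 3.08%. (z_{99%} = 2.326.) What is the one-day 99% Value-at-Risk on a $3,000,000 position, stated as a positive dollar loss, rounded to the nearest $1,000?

VaR = −μ + z·σ = −(0.1%) + 2.326 × 3.08% = 7.064%.
On $3,000,000: 0.07064 × $3,000,000 = $211,920.

$212,000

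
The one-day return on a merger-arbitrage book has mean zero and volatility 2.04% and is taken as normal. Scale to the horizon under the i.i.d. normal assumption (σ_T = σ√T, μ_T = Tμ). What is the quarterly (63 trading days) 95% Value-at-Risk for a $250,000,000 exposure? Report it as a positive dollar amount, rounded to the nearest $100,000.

At 95%, z = 1.645.
σ_{63d} = 2.04% × √63 = 16.192%.
VaR = 1.645 × 16.192% = 26.636%.
On $250,000,000: 0.26636 × $250,000,000 = $66,590,000.

$66,600,000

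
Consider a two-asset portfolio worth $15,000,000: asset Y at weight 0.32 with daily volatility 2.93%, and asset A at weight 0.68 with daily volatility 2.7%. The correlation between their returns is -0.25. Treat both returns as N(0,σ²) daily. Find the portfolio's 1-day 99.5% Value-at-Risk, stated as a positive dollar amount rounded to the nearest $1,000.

σ_p² = 0.32²·2.93² + 0.68²·2.7² + 2·-0.25·0.32·0.68·2.93·2.7 = 3.3893 (%²).
σ_p = √3.3893 = 1.841%.
At 99.5%, z = 2.576.
VaR = 2.576 × 1.841% = 4.742%; on $15,000,000 that is $711,300.

$711,000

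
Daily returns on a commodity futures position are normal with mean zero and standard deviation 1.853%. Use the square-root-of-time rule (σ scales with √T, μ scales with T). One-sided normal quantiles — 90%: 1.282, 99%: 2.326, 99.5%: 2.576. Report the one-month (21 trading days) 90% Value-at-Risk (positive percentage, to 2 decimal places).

σ_{21d} = 1.853% × √21 = 8.492%.
VaR = 1.282 × 8.492% = 10.887%.

10.89%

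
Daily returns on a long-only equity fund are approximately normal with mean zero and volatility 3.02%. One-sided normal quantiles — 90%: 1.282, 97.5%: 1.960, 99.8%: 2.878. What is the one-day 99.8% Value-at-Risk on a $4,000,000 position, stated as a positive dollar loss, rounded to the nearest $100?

VaR = z·σ = 2.878 × 3.02% = 8.692%.
On $4,000,000: 0.08692 × $4,000,000 = $347,680.

$347,700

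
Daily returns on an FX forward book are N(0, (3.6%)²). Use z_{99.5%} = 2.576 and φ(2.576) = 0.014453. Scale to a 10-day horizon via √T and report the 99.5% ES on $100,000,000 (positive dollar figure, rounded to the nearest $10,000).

$32,910,000

σ_{10d} = 3.6% × √10 = 11.384%.
ES multiplier = φ(z)/(1−α) = 0.014453/0.005 = 2.891.
ES = 11.384% × 2.891 = 32.911%; on $100,000,000: $32,911,000.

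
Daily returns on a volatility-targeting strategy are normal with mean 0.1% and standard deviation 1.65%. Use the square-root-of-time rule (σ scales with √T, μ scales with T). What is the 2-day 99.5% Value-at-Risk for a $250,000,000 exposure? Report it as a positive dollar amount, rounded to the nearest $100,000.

At 99.5%, z = 2.576.
σ_{2d} = 1.65% × √2 = 2.333%; μ_{2d} = 2 × 0.1% = 0.200%.
VaR = −(0.200%) + 2.576 × 2.333% = 5.810%.
On $250,000,000: 0.05810 × $250,000,000 = $14,525,000.

$14,500,000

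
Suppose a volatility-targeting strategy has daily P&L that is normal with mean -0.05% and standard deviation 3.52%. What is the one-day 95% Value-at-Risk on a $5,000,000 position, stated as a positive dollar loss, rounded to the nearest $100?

$292,000

At 95% one-sided, z = 1.645.
VaR = −μ + z·σ = −(-0.05%) + 1.645 × 3.52% = 5.840%.
On $5,000,000: 0.05840 × $5,000,000 = $292,000.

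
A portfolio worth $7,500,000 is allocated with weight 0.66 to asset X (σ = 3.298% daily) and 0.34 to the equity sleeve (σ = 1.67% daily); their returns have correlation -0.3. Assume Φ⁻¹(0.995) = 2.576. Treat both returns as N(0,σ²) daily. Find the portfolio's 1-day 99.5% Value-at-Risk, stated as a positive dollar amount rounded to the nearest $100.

σ_p² = 0.66²·3.298² + 0.34²·1.67² + 2·-0.3·0.66·0.34·3.298·1.67 = 4.3188 (%²).
σ_p = √4.3188 = 2.078%.
VaR = 2.576 × 2.078% = 5.353%; on $7,500,000 that is $401,475.

$401,500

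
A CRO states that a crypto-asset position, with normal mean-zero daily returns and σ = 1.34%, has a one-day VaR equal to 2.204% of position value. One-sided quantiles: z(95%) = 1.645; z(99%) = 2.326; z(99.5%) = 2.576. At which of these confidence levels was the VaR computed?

95%

Implied z = VaR/σ = 2.204 / 1.34 = 1.645.
This matches z(95%) = 1.645.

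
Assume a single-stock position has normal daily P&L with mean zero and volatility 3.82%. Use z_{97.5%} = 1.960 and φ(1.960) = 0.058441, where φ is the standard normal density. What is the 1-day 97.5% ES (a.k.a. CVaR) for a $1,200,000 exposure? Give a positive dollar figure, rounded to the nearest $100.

Tail multiplier: φ(z)/(1−α) = 0.058441 / 0.025 = 2.338.
ES = 3.82% × 2.338 = 8.931%.
On $1,200,000: 0.08931 × $1,200,000 = $107,172.

$107,200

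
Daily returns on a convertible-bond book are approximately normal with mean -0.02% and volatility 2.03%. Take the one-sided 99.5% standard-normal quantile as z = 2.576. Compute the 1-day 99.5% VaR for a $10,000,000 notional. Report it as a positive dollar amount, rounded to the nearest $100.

VaR = −μ + z·σ = −(-0.02%) + 2.576 × 2.03% = 5.249%.
On $10,000,000: 0.05249 × $10,000,000 = $524,900.

$524,900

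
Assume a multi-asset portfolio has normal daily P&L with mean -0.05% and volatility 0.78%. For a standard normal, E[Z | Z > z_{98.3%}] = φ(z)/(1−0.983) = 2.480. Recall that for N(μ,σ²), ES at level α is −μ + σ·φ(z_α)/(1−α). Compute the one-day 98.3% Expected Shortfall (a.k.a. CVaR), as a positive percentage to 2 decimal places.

ES = −(-0.05%) + 0.78% × 2.480 = 1.984%.

1.98%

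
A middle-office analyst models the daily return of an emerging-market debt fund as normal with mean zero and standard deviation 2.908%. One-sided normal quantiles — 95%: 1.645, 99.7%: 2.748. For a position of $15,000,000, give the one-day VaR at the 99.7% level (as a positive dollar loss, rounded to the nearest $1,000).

VaR = z·σ = 2.748 × 2.908% = 7.991%.
On $15,000,000: 0.07991 × $15,000,000 = $1,198,650.

$1,199,000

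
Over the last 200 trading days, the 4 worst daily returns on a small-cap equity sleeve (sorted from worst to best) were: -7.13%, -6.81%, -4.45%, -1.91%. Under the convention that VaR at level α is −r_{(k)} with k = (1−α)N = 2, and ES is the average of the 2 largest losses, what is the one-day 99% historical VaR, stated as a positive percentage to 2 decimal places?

6.81%

k = 2; the 2nd lowest return is -6.81%, so VaR = 6.81%.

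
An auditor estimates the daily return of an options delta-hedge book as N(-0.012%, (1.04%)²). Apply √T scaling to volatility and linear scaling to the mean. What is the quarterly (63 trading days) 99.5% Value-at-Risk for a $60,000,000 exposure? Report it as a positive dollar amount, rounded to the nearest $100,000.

$13,200,000

At 99.5%, z = 2.576.
σ_{63d} = 1.04% × √63 = 8.255%; μ_{63d} = 63 × -0.012% = -0.756%.
VaR = −(-0.756%) + 2.576 × 8.255% = 22.021%.
On $60,000,000: 0.22021 × $60,000,000 = $13,212,600.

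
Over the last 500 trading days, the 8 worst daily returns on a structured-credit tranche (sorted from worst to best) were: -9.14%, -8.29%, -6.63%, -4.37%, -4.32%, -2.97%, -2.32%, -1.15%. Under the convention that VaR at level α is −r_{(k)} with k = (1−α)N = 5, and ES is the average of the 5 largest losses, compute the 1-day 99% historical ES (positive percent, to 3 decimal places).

The 5 worst returns sum to -32.75%.
ES = −(-32.75%) / 5 = 6.55% ≈ 6.550%.

6.550%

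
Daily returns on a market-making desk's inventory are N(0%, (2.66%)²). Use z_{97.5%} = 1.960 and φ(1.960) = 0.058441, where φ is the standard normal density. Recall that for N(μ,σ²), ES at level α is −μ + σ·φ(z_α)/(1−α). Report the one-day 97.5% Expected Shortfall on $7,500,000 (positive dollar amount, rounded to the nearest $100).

$466,400

Tail multiplier: φ(z)/(1−α) = 0.058441 / 0.025 = 2.338.
ES = 2.66% × 2.338 = 6.219%.
On $7,500,000: 0.06219 × $7,500,000 = $466,425.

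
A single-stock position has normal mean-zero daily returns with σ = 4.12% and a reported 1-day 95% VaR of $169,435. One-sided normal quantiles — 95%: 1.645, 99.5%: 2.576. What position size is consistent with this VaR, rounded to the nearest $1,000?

VaR as a fraction of value: z·σ = 1.645 × 4.12% = 6.7774%.
Position = $169,435 / 0.067774 = $2,500,000.

$2,500,000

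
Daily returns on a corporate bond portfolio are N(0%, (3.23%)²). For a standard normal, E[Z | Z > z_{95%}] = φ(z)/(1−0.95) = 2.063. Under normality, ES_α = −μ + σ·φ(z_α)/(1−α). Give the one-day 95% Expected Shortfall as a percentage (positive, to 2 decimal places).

6.66%

ES = 3.23% × 2.063 = 6.663%.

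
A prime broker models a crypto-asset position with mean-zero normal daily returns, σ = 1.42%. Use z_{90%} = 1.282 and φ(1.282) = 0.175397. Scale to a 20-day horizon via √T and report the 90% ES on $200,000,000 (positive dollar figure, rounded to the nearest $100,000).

$22,300,000

σ_{20d} = 1.42% × √20 = 6.350%.
ES multiplier = φ(z)/(1−α) = 0.175397/0.1 = 1.754.
ES = 6.350% × 1.754 = 11.138%; on $200,000,000: $22,276,000.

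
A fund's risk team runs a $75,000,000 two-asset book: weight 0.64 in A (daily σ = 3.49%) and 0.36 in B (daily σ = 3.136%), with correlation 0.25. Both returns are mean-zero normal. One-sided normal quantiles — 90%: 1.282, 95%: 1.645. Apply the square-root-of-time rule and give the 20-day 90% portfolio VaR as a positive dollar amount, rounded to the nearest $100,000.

$11,800,000

σ_p = √(0.64²·3.49² + 0.36²·3.136² + 2·0.25·0.64·0.36·3.49·3.136) = 2.743%.
σ_{20d} = 2.743% × √20 = 12.267%.
VaR = 1.282 × 12.267% = 15.726%; on $75,000,000 that is $11,794,500.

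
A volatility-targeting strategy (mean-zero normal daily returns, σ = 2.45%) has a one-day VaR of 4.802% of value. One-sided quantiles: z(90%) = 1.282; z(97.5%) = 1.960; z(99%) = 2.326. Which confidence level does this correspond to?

Implied z = VaR/σ = 4.802 / 2.45 = 1.960.
This matches z(97.5%) = 1.960.

97.5%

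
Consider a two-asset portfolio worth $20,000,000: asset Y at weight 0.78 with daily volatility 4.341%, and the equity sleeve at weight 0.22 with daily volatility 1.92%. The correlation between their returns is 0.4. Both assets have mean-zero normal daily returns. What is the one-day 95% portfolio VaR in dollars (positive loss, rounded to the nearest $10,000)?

$1,180,000

σ_p² = 0.78²·4.341² + 0.22²·1.92² + 2·0.4·0.78·0.22·4.341·1.92 = 12.7875 (%²).
σ_p = √12.7875 = 3.576%.
At 95%, z = 1.645.
VaR = 1.645 × 3.576% = 5.883%; on $20,000,000 that is $1,176,600.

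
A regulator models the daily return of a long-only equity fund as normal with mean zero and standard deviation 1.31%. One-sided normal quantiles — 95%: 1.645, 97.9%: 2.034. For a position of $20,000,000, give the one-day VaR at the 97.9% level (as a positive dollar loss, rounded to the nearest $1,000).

VaR = z·σ = 2.034 × 1.31% = 2.665%.
On $20,000,000: 0.02665 × $20,000,000 = $533,000.

$533,000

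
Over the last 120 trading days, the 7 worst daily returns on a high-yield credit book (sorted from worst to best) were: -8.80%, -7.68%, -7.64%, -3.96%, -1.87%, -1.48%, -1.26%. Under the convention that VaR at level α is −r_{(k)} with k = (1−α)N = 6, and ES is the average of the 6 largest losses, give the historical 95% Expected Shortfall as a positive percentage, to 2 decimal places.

5.24%

The 6 worst returns sum to -31.43%.
ES = −(-31.43%) / 6 = 5.2383…% ≈ 5.24%.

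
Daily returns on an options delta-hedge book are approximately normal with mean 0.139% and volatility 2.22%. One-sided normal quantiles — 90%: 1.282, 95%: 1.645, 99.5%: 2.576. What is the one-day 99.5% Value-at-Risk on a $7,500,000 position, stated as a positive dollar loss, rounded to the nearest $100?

$418,500

VaR = −μ + z·σ = −(0.139%) + 2.576 × 2.22% = 5.580%.
On $7,500,000: 0.05580 × $7,500,000 = $418,500.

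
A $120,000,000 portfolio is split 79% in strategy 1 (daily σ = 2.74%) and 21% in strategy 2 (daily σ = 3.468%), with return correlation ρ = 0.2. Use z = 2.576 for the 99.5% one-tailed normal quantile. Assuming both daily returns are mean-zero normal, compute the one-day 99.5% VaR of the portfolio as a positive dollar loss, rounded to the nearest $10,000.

$7,470,000

σ_p² = 0.79²·2.74² + 0.21²·3.468² + 2·0.2·0.79·0.21·2.74·3.468 = 5.8465 (%²).
σ_p = √5.8465 = 2.418%.
VaR = 2.576 × 2.418% = 6.229%; on $120,000,000 that is $7,474,800.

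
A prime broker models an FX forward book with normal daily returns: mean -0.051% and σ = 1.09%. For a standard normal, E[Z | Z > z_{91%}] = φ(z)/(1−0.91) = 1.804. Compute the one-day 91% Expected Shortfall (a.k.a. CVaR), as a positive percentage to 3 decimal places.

2.017%

ES = −(-0.051%) + 1.09% × 1.804 = 2.017%.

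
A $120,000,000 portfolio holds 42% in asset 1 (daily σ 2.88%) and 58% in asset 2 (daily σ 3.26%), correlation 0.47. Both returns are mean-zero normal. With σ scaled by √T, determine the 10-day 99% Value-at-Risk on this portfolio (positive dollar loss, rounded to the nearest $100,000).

$23,700,000

σ_p = √(0.42²·2.88² + 0.58²·3.26² + 2·0.47·0.42·0.58·2.88·3.26) = 2.681%.
σ_{10d} = 2.681% × √10 = 8.478%.
z(99%) = 2.326.
VaR = 2.326 × 8.478% = 19.720%; on $120,000,000 that is $23,664,000.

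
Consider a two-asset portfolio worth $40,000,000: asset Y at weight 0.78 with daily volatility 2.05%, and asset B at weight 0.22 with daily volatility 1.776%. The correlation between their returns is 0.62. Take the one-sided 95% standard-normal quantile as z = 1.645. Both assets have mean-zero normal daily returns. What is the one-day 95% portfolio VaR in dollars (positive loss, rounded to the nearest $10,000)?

$1,230,000

σ_p² = 0.78²·2.05² + 0.22²·1.776² + 2·0.62·0.78·0.22·2.05·1.776 = 3.4842 (%²).
σ_p = √3.4842 = 1.867%.
VaR = 1.645 × 1.867% = 3.071%; on $40,000,000 that is $1,228,400.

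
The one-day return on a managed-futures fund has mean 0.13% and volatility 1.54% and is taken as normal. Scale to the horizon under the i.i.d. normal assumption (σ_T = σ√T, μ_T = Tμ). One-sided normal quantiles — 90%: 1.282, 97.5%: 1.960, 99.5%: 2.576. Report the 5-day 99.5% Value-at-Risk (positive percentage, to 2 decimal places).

σ_{5d} = 1.54% × √5 = 3.444%; μ_{5d} = 5 × 0.13% = 0.650%.
VaR = −(0.650%) + 2.576 × 3.444% = 8.222%.

8.22%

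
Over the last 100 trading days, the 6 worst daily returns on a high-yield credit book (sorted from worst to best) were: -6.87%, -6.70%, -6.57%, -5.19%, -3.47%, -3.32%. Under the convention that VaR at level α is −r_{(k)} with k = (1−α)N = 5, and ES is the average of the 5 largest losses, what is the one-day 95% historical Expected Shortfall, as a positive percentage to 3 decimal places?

5.760%

The 5 worst returns sum to -28.80%.
ES = −(-28.80%) / 5 = 5.76% ≈ 5.760%.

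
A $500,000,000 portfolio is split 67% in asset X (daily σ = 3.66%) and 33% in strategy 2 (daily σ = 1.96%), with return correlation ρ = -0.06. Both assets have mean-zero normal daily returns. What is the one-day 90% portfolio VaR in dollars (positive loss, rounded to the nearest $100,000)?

σ_p² = 0.67²·3.66² + 0.33²·1.96² + 2·-0.06·0.67·0.33·3.66·1.96 = 6.2413 (%²).
σ_p = √6.2413 = 2.498%.
At 90%, z = 1.282.
VaR = 1.282 × 2.498% = 3.202%; on $500,000,000 that is $16,010,000.

$16,000,000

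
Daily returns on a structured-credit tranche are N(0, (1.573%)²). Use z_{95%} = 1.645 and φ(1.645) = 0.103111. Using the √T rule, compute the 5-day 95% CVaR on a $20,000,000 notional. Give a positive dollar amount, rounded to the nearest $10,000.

$1,450,000

σ_{5d} = 1.573% × √5 = 3.517%.
ES multiplier = φ(z)/(1−α) = 0.103111/0.05 = 2.062.
ES = 3.517% × 2.062 = 7.252%; on $20,000,000: $1,450,400.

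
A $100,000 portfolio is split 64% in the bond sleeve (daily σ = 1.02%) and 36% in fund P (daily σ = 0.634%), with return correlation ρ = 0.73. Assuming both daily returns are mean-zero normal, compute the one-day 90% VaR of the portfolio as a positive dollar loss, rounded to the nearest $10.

$1,070

σ_p² = 0.64²·1.02² + 0.36²·0.634² + 2·0.73·0.64·0.36·1.02·0.634 = 0.6958 (%²).
σ_p = √0.6958 = 0.834%.
At 90%, z = 1.282.
VaR = 1.282 × 0.834% = 1.069%; on $100,000 that is $1,069.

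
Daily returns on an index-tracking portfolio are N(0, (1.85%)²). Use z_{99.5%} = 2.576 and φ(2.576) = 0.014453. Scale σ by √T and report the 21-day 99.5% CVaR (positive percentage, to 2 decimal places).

σ_{21d} = 1.85% × √21 = 8.478%.
ES multiplier = φ(z)/(1−α) = 0.014453/0.005 = 2.891.
ES = 8.478% × 2.891 = 24.510%.

24.51%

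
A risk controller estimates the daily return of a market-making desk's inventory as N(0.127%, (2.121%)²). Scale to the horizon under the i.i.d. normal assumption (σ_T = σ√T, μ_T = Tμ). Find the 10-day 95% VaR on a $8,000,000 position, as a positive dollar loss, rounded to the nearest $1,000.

At 95%, z = 1.645.
σ_{10d} = 2.121% × √10 = 6.707%; μ_{10d} = 10 × 0.127% = 1.270%.
VaR = −(1.270%) + 1.645 × 6.707% = 9.763%.
On $8,000,000: 0.09763 × $8,000,000 = $781,040.

$781,000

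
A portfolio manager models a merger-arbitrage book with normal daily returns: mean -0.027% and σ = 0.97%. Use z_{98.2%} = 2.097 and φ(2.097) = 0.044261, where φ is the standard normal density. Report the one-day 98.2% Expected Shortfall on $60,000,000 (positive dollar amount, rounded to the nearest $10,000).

Tail multiplier: φ(z)/(1−α) = 0.044261 / 0.018 = 2.459.
ES = −(-0.027%) + 0.97% × 2.459 = 2.412%.
On $60,000,000: 0.02412 × $60,000,000 = $1,447,200.

$1,450,000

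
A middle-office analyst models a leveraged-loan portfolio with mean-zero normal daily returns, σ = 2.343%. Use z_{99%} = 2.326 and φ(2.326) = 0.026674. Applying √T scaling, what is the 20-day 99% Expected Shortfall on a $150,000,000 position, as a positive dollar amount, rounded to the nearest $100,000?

$41,900,000

σ_{20d} = 2.343% × √20 = 10.478%.
ES multiplier = φ(z)/(1−α) = 0.026674/0.01 = 2.667.
ES = 10.478% × 2.667 = 27.945%; on $150,000,000: $41,917,500.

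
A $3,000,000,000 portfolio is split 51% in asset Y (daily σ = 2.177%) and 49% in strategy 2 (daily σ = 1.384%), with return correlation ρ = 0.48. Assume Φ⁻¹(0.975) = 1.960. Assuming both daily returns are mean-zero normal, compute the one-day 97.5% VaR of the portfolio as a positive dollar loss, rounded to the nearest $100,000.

$91,400,000

σ_p² = 0.51²·2.177² + 0.49²·1.384² + 2·0.48·0.51·0.49·2.177·1.384 = 2.4154 (%²).
σ_p = √2.4154 = 1.554%.
VaR = 1.960 × 1.554% = 3.046%; on $3,000,000,000 that is $91,380,000.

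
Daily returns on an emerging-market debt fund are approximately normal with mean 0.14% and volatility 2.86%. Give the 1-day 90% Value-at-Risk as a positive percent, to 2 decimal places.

At 90% one-sided, z = 1.282.
VaR = −μ + z·σ = −(0.14%) + 1.282 × 2.86% = 3.527%.

3.53%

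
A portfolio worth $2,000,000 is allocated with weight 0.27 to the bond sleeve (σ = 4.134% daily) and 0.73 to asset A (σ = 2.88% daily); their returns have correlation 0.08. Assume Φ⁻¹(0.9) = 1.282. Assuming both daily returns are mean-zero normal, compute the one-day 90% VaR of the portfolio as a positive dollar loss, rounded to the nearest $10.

σ_p² = 0.27²·4.134² + 0.73²·2.88² + 2·0.08·0.27·0.73·4.134·2.88 = 6.0414 (%²).
σ_p = √6.0414 = 2.458%.
VaR = 1.282 × 2.458% = 3.151%; on $2,000,000 that is $63,020.

$63,020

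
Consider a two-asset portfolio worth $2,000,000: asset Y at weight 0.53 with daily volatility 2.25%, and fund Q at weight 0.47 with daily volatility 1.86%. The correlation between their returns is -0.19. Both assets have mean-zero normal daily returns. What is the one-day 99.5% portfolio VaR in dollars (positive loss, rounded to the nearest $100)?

$68,900

σ_p² = 0.53²·2.25² + 0.47²·1.86² + 2·-0.19·0.53·0.47·2.25·1.86 = 1.7901 (%²).
σ_p = √1.7901 = 1.338%.
At 99.5%, z = 2.576.
VaR = 2.576 × 1.338% = 3.447%; on $2,000,000 that is $68,940.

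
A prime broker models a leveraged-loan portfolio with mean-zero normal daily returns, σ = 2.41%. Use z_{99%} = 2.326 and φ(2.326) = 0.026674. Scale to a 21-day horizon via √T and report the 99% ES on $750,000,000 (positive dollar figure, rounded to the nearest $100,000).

σ_{21d} = 2.41% × √21 = 11.044%.
ES multiplier = φ(z)/(1−α) = 0.026674/0.01 = 2.667.
ES = 11.044% × 2.667 = 29.454%; on $750,000,000: $220,905,000.

$220,900,000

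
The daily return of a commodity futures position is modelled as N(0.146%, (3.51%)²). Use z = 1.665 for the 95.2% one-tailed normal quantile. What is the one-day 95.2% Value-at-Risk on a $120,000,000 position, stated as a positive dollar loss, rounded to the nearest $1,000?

VaR = −μ + z·σ = −(0.146%) + 1.665 × 3.51% = 5.698%.
On $120,000,000: 0.05698 × $120,000,000 = $6,837,600.

$6,838,000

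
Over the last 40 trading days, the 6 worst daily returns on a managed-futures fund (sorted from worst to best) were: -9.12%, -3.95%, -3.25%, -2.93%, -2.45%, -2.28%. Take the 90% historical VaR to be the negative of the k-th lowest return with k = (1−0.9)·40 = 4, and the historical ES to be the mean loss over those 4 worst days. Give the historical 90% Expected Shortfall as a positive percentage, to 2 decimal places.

The 4 worst returns sum to -19.25%.
ES = −(-19.25%) / 4 = 4.8125% ≈ 4.81%.

4.81%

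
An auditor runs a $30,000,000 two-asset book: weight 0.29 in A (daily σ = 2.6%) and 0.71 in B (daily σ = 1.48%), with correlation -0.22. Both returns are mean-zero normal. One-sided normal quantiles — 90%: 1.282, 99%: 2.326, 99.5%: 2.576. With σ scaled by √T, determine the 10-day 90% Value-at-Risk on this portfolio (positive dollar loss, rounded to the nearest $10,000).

$1,400,000

σ_p = √(0.29²·2.6² + 0.71²·1.48² + 2·-0.22·0.29·0.71·2.6·1.48) = 1.151%.
σ_{10d} = 1.151% × √10 = 3.640%.
VaR = 1.282 × 3.640% = 4.666%; on $30,000,000 that is $1,399,800.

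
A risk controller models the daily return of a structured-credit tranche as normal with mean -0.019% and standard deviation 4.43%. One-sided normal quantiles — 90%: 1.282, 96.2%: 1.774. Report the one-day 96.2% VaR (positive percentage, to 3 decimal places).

VaR = −μ + z·σ = −(-0.019%) + 1.774 × 4.43% = 7.878%.

7.878%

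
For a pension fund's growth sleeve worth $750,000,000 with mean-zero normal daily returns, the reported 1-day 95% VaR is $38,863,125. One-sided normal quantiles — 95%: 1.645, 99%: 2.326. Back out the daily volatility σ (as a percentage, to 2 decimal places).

3.15%

VaR as a fraction: $38,863,125 / $750,000,000 = 5.182%.
σ = VaR / z = 5.182% / 1.645 = 3.150%.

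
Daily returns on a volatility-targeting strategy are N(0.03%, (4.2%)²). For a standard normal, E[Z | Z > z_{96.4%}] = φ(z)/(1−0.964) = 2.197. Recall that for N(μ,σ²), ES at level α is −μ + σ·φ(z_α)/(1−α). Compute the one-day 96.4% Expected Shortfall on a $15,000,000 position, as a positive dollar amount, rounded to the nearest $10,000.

ES = −(0.03%) + 4.2% × 2.197 = 9.197%.
On $15,000,000: 0.09197 × $15,000,000 = $1,379,550.

$1,380,000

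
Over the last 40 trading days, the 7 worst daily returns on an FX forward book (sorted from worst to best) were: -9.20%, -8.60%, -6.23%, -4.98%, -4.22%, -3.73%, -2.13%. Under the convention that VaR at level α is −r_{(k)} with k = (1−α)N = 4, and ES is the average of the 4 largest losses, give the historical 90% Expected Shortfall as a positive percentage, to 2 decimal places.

7.25%

The 4 worst returns sum to -29.01%.
ES = −(-29.01%) / 4 = 7.2525% ≈ 7.25%.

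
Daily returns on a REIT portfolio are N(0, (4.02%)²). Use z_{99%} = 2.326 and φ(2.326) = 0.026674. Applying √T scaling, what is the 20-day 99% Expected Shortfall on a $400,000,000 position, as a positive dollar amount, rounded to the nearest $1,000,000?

$192,000,000

σ_{20d} = 4.02% × √20 = 17.978%.
ES multiplier = φ(z)/(1−α) = 0.026674/0.01 = 2.667.
ES = 17.978% × 2.667 = 47.947%; on $400,000,000: $191,788,000.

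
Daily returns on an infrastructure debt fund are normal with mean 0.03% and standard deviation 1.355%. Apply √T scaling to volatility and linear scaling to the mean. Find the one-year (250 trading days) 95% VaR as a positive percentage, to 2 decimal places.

27.74%

At 95%, z = 1.645.
σ_{250d} = 1.355% × √250 = 21.424%; μ_{250d} = 250 × 0.03% = 7.500%.
VaR = −(7.500%) + 1.645 × 21.424% = 27.742%.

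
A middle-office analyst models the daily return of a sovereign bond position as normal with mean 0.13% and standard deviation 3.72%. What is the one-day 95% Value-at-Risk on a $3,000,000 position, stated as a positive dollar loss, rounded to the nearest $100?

$179,700

At 95% one-sided, z = 1.645.
VaR = −μ + z·σ = −(0.13%) + 1.645 × 3.72% = 5.989%.
On $3,000,000: 0.05989 × $3,000,000 = $179,670.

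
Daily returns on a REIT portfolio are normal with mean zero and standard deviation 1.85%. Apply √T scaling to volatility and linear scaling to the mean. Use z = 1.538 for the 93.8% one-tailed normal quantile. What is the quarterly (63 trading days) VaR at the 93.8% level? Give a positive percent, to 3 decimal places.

22.584%

σ_{63d} = 1.85% × √63 = 14.684%.
VaR = 1.538 × 14.684% = 22.584%.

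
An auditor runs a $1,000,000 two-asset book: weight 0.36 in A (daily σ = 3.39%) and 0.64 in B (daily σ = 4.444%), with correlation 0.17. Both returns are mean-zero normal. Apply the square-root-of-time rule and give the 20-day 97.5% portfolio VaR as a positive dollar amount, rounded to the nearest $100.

$287,500

σ_p = √(0.36²·3.39² + 0.64²·4.444² + 2·0.17·0.36·0.64·3.39·4.444) = 3.280%.
σ_{20d} = 3.280% × √20 = 14.669%.
z(97.5%) = 1.960.
VaR = 1.960 × 14.669% = 28.751%; on $1,000,000 that is $287,510.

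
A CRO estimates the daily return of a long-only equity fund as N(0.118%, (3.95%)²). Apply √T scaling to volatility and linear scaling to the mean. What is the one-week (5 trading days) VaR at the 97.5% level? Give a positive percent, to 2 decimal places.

At 97.5%, z = 1.960.
σ_{5d} = 3.95% × √5 = 8.832%; μ_{5d} = 5 × 0.118% = 0.590%.
VaR = −(0.590%) + 1.960 × 8.832% = 16.721%.

16.72%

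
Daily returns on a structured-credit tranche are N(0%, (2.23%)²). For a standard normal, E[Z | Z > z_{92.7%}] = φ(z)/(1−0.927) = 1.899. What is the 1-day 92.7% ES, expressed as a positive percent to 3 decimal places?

4.235%

ES = 2.23% × 1.899 = 4.235%.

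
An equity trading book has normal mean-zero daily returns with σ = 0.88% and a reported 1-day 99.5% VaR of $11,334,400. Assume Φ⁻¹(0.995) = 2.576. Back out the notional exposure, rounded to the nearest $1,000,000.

VaR as a fraction of value: z·σ = 2.576 × 0.88% = 2.26688%.
Position = $11,334,400 / 0.0226688 = $500,000,000.

$500,000,000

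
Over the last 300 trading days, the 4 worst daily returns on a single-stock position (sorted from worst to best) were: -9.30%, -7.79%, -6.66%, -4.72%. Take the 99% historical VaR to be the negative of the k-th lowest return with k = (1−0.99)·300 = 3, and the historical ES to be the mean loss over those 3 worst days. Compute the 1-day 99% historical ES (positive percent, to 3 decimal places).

7.917%

The 3 worst returns sum to -23.75%.
ES = −(-23.75%) / 3 = 7.9166…% ≈ 7.917%.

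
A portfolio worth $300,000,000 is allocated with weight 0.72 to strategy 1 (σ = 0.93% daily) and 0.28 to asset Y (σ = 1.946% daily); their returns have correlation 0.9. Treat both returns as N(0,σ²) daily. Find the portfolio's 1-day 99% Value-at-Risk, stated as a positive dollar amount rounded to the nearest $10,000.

σ_p² = 0.72²·0.93² + 0.28²·1.946² + 2·0.9·0.72·0.28·0.93·1.946 = 1.4020 (%²).
σ_p = √1.4020 = 1.184%.
At 99%, z = 2.326.
VaR = 2.326 × 1.184% = 2.754%; on $300,000,000 that is $8,262,000.

$8,260,000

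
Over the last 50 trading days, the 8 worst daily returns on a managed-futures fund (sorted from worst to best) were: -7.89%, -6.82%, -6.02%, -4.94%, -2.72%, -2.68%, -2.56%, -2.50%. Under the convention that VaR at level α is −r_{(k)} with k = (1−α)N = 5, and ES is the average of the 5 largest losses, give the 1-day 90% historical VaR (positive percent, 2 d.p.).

k = 5; the 5th lowest return is -2.72%, so VaR = 2.72%.

2.72%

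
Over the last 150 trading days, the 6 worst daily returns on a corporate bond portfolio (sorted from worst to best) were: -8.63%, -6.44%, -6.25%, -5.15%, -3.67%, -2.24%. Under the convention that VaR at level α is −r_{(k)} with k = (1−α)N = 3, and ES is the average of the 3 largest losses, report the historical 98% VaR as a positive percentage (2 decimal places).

6.25%

k = 3; the 3rd lowest return is -6.25%, so VaR = 6.25%.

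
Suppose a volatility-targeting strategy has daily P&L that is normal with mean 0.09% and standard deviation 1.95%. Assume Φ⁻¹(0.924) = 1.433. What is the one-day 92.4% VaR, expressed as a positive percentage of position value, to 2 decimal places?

VaR = −μ + z·σ = −(0.09%) + 1.433 × 1.95% = 2.704%.

2.70%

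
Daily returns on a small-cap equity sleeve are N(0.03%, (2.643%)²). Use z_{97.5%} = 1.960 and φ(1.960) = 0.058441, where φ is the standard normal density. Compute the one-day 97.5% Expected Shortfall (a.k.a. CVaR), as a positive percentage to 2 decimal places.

6.15%

Tail multiplier: φ(z)/(1−α) = 0.058441 / 0.025 = 2.338.
ES = −(0.03%) + 2.643% × 2.338 = 6.149%.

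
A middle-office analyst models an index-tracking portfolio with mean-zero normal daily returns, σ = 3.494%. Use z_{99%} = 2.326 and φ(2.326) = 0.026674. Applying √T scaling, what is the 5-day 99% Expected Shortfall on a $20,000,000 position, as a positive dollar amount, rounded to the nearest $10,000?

σ_{5d} = 3.494% × √5 = 7.813%.
ES multiplier = φ(z)/(1−α) = 0.026674/0.01 = 2.667.
ES = 7.813% × 2.667 = 20.837%; on $20,000,000: $4,167,400.

$4,170,000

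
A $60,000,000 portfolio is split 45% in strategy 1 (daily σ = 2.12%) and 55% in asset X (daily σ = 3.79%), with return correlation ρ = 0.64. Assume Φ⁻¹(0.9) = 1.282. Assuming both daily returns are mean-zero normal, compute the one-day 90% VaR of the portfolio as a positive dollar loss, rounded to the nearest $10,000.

σ_p² = 0.45²·2.12² + 0.55²·3.79² + 2·0.64·0.45·0.55·2.12·3.79 = 7.8007 (%²).
σ_p = √7.8007 = 2.793%.
VaR = 1.282 × 2.793% = 3.581%; on $60,000,000 that is $2,148,600.

$2,150,000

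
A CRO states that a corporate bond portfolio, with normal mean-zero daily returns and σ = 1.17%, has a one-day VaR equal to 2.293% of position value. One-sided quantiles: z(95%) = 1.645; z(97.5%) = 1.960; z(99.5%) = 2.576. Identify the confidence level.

97.5%

Implied z = VaR/σ = 2.293 / 1.17 = 1.960.
This matches z(97.5%) = 1.960.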